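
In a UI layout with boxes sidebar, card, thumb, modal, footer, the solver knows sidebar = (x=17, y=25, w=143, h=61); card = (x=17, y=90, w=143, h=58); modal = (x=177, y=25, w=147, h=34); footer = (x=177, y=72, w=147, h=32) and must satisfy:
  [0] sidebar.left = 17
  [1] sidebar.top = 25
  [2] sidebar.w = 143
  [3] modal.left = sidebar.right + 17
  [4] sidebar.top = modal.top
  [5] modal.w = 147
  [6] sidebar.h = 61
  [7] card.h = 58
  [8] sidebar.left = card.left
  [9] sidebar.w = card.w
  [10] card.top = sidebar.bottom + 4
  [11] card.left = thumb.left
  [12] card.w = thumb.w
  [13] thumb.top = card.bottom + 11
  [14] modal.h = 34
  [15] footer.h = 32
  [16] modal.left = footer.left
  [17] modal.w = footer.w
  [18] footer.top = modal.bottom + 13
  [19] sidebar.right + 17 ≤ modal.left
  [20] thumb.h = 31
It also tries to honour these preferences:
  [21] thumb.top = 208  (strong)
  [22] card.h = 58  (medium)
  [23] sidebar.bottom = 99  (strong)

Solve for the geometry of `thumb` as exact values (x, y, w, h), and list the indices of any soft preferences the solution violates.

thumb = (x=17, y=159, w=143, h=31)
violated soft preferences: 21, 23

1. thumb.x = 17  [card.left = thumb.left]
2. thumb.w = 143  [card.w = thumb.w]
3. thumb.y = 159  [thumb.top = card.bottom + 11]
4. thumb.h = 31  [thumb.h = 31]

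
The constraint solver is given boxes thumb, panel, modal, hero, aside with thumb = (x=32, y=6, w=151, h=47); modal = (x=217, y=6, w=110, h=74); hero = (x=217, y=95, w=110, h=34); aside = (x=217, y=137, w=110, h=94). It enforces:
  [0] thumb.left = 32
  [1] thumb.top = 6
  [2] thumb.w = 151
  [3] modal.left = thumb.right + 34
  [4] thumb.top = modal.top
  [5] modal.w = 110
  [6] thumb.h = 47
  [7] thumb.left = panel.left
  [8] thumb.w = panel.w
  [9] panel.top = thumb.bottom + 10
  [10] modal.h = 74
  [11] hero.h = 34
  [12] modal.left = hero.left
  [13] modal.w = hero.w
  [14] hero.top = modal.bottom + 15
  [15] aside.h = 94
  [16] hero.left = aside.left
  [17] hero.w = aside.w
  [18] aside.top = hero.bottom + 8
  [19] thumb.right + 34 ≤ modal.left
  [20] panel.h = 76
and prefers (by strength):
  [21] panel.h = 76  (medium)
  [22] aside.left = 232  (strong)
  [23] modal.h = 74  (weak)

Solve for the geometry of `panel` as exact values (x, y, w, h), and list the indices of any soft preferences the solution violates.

1. panel.x = 32  [thumb.left = panel.left]
2. panel.w = 151  [thumb.w = panel.w]
3. panel.y = 63  [panel.top = thumb.bottom + 10]
4. panel.h = 76  [panel.h = 76]

panel = (x=32, y=63, w=151, h=76)
violated soft preferences: 22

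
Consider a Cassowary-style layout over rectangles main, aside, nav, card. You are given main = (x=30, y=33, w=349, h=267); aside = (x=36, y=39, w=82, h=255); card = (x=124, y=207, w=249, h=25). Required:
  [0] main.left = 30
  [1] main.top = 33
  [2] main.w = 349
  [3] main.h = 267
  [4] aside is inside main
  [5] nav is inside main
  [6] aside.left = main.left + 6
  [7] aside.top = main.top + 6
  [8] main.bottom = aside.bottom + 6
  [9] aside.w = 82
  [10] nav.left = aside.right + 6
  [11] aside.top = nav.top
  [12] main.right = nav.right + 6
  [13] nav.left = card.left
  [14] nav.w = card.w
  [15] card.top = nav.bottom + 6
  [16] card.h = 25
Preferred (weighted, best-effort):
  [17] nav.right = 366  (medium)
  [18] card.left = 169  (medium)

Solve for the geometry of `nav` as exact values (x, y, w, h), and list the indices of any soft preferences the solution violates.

1. nav.x = 124  [nav.left = aside.right + 6]
2. nav.y = 39  [aside.top = nav.top]
3. nav.w = 249  [main.right = nav.right + 6]
4. nav.h = 162  [card.top = nav.bottom + 6]

nav = (x=124, y=39, w=249, h=162)
violated soft preferences: 17, 18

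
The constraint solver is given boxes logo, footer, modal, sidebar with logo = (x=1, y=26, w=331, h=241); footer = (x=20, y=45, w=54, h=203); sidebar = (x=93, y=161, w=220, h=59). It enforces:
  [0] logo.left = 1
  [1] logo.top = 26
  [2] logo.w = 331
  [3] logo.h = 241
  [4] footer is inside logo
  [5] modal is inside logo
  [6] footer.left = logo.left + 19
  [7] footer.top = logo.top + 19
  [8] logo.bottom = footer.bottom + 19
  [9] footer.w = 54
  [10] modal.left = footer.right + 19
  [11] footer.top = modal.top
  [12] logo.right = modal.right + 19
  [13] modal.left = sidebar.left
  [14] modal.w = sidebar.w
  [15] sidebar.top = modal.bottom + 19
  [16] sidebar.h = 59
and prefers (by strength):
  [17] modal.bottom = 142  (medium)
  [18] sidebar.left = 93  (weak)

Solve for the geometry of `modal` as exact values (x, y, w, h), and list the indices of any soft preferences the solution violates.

modal = (x=93, y=45, w=220, h=97)
violated soft preferences: none

1. modal.x = 93  [modal.left = footer.right + 19]
2. modal.y = 45  [footer.top = modal.top]
3. modal.w = 220  [logo.right = modal.right + 19]
4. modal.h = 97  [sidebar.top = modal.bottom + 19]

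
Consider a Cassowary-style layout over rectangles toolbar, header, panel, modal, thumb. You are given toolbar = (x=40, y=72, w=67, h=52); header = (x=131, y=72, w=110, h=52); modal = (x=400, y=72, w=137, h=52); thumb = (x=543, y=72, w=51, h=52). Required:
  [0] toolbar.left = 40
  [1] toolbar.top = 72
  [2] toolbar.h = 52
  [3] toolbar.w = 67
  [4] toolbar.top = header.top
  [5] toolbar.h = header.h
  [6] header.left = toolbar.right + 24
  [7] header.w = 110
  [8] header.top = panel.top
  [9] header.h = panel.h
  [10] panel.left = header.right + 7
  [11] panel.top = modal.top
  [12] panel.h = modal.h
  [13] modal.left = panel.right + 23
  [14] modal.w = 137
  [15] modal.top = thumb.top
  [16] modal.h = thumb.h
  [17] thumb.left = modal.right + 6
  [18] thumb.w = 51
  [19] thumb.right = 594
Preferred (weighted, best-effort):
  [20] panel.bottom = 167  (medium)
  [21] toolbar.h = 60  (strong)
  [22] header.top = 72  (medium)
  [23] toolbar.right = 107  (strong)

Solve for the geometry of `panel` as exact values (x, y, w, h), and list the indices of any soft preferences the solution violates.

1. panel.y = 72  [header.top = panel.top]
2. panel.h = 52  [header.h = panel.h]
3. panel.x = 248  [panel.left = header.right + 7]
4. panel.w = 129  [modal.left = panel.right + 23]

panel = (x=248, y=72, w=129, h=52)
violated soft preferences: 20, 21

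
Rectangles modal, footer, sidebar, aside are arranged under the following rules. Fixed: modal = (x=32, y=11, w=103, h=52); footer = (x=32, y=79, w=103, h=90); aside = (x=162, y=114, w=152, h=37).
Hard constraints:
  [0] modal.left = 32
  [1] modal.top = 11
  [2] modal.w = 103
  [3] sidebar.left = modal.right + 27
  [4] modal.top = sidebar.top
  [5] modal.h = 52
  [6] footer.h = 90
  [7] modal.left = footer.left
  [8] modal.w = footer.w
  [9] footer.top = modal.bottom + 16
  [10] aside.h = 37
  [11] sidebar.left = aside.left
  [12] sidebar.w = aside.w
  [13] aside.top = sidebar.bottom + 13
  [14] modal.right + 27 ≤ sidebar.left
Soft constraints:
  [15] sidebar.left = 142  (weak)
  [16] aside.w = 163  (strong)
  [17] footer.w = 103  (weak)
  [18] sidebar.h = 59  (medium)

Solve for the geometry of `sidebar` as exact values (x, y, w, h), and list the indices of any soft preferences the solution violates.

sidebar = (x=162, y=11, w=152, h=90)
violated soft preferences: 15, 16, 18

1. sidebar.x = 162  [sidebar.left = modal.right + 27]
2. sidebar.y = 11  [modal.top = sidebar.top]
3. sidebar.w = 152  [sidebar.w = aside.w]
4. sidebar.h = 90  [aside.top = sidebar.bottom + 13]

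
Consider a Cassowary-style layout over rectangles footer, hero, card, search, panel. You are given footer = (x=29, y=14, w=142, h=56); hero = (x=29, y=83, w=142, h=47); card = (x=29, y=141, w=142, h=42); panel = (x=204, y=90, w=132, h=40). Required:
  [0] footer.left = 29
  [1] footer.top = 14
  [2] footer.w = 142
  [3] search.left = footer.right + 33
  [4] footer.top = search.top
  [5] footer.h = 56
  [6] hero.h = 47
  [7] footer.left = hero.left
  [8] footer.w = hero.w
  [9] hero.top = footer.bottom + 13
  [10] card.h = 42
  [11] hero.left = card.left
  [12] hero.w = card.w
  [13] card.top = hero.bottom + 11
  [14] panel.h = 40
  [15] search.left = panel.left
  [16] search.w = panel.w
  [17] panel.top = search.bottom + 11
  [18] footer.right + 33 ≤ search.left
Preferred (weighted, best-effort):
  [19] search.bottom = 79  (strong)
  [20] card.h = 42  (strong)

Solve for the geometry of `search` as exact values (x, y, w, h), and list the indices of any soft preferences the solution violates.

search = (x=204, y=14, w=132, h=65)
violated soft preferences: none

1. search.x = 204  [search.left = footer.right + 33]
2. search.y = 14  [footer.top = search.top]
3. search.w = 132  [search.w = panel.w]
4. search.h = 65  [panel.top = search.bottom + 11]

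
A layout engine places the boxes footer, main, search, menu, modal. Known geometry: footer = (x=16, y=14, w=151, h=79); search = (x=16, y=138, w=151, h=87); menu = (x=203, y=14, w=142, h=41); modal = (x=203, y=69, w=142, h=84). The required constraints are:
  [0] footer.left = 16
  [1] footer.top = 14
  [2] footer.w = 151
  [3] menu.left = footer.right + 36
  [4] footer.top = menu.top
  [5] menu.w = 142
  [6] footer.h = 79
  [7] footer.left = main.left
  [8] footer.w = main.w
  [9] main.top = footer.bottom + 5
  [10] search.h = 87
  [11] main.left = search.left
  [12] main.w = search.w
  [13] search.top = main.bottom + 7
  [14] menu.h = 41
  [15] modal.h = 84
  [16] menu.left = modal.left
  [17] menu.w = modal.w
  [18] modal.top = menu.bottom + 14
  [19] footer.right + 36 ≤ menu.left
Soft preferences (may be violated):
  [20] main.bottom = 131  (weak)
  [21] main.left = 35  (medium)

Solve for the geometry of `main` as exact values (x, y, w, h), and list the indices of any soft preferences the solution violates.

main = (x=16, y=98, w=151, h=33)
violated soft preferences: 21

1. main.x = 16  [footer.left = main.left]
2. main.w = 151  [footer.w = main.w]
3. main.y = 98  [main.top = footer.bottom + 5]
4. main.h = 33  [search.top = main.bottom + 7]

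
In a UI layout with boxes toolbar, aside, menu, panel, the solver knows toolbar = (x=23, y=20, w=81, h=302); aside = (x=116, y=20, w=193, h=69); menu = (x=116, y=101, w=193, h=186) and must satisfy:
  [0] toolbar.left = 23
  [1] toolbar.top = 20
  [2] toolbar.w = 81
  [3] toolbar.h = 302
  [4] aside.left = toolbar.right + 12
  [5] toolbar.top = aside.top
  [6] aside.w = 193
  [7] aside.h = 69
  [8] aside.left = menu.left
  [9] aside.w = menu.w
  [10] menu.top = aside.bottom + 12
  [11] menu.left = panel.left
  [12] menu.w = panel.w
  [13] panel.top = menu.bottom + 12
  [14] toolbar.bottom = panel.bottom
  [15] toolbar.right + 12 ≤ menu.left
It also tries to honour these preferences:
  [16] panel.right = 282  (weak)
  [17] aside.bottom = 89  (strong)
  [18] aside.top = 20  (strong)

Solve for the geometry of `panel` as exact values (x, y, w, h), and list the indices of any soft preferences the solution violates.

1. panel.x = 116  [menu.left = panel.left]
2. panel.w = 193  [menu.w = panel.w]
3. panel.y = 299  [panel.top = menu.bottom + 12]
4. panel.h = 23  [toolbar.bottom = panel.bottom]

panel = (x=116, y=299, w=193, h=23)
violated soft preferences: 16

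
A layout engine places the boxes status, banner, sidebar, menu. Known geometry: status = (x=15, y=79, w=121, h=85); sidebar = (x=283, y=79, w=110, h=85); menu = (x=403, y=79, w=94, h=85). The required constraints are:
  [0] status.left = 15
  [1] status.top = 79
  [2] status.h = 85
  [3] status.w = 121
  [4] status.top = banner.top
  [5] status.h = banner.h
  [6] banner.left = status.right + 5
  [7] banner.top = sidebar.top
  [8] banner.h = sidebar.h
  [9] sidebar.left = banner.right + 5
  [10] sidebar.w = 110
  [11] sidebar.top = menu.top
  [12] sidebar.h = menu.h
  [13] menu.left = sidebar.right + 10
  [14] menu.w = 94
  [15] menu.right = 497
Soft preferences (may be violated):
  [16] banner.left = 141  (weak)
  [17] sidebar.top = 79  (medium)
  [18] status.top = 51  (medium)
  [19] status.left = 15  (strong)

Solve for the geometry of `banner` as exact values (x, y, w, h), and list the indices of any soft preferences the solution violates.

1. banner.y = 79  [status.top = banner.top]
2. banner.h = 85  [status.h = banner.h]
3. banner.x = 141  [banner.left = status.right + 5]
4. banner.w = 137  [sidebar.left = banner.right + 5]

banner = (x=141, y=79, w=137, h=85)
violated soft preferences: 18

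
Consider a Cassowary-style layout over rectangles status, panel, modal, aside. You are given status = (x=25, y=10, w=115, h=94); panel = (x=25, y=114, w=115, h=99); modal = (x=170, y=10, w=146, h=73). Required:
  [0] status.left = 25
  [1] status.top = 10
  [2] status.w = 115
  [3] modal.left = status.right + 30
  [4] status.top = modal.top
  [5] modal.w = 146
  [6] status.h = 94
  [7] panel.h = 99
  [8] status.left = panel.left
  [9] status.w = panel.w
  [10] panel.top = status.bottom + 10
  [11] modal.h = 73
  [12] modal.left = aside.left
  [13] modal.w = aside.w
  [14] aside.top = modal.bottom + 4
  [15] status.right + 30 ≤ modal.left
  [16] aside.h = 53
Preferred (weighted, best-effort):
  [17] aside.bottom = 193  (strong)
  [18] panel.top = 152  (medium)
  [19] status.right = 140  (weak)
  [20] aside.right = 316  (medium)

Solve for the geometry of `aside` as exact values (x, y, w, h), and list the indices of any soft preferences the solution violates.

1. aside.x = 170  [modal.left = aside.left]
2. aside.w = 146  [modal.w = aside.w]
3. aside.y = 87  [aside.top = modal.bottom + 4]
4. aside.h = 53  [aside.h = 53]

aside = (x=170, y=87, w=146, h=53)
violated soft preferences: 17, 18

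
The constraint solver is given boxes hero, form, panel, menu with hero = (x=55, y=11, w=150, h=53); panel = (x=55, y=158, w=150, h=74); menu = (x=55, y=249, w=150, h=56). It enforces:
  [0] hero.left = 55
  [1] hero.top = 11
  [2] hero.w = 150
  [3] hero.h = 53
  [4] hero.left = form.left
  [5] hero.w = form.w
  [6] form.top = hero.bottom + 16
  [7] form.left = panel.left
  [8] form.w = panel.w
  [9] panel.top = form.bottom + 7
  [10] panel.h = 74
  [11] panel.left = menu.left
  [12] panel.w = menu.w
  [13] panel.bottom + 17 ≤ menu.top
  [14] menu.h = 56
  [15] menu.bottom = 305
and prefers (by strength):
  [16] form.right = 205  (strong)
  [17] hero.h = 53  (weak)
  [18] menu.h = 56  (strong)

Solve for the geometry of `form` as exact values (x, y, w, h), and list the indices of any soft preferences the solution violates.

1. form.x = 55  [hero.left = form.left]
2. form.w = 150  [hero.w = form.w]
3. form.y = 80  [form.top = hero.bottom + 16]
4. form.h = 71  [panel.top = form.bottom + 7]

form = (x=55, y=80, w=150, h=71)
violated soft preferences: none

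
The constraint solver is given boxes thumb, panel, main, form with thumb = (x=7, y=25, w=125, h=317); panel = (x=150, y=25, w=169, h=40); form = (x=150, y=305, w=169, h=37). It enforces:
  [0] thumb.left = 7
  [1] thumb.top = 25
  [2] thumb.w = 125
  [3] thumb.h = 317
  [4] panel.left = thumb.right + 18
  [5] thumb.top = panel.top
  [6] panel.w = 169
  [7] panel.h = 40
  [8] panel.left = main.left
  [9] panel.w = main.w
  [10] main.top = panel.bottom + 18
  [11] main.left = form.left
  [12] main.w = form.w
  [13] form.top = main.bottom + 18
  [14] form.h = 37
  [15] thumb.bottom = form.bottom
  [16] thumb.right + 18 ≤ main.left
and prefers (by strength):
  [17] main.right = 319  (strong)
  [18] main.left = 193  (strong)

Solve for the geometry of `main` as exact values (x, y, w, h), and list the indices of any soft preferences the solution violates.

1. main.x = 150  [panel.left = main.left]
2. main.w = 169  [panel.w = main.w]
3. main.y = 83  [main.top = panel.bottom + 18]
4. main.h = 204  [form.top = main.bottom + 18]

main = (x=150, y=83, w=169, h=204)
violated soft preferences: 18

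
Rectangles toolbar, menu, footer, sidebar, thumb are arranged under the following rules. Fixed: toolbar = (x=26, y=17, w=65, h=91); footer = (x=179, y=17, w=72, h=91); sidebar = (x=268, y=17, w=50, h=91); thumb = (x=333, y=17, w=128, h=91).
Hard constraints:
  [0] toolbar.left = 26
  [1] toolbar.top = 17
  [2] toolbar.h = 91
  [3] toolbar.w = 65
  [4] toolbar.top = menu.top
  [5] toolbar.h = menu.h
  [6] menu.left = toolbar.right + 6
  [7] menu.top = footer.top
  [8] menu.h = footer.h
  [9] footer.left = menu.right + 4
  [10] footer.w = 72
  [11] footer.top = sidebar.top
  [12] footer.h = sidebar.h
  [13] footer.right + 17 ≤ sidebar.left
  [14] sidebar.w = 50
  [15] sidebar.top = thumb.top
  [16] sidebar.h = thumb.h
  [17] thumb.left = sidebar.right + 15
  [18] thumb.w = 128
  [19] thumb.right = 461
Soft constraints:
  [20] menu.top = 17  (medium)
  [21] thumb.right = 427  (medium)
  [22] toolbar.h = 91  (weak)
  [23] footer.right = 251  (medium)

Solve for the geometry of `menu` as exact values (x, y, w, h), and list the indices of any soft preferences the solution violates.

menu = (x=97, y=17, w=78, h=91)
violated soft preferences: 21

1. menu.y = 17  [toolbar.top = menu.top]
2. menu.h = 91  [toolbar.h = menu.h]
3. menu.x = 97  [menu.left = toolbar.right + 6]
4. menu.w = 78  [footer.left = menu.right + 4]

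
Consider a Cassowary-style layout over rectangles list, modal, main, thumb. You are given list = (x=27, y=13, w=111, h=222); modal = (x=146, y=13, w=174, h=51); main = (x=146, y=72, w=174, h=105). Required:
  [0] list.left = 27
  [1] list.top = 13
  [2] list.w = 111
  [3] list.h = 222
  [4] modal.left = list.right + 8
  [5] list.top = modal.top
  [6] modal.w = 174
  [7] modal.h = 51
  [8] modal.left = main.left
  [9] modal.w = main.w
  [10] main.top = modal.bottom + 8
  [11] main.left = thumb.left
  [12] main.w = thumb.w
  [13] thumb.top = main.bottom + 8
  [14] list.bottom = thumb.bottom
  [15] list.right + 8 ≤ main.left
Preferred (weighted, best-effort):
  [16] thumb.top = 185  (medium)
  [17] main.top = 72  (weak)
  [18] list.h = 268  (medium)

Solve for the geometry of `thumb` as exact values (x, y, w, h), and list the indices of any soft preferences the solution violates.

thumb = (x=146, y=185, w=174, h=50)
violated soft preferences: 18

1. thumb.x = 146  [main.left = thumb.left]
2. thumb.w = 174  [main.w = thumb.w]
3. thumb.y = 185  [thumb.top = main.bottom + 8]
4. thumb.h = 50  [list.bottom = thumb.bottom]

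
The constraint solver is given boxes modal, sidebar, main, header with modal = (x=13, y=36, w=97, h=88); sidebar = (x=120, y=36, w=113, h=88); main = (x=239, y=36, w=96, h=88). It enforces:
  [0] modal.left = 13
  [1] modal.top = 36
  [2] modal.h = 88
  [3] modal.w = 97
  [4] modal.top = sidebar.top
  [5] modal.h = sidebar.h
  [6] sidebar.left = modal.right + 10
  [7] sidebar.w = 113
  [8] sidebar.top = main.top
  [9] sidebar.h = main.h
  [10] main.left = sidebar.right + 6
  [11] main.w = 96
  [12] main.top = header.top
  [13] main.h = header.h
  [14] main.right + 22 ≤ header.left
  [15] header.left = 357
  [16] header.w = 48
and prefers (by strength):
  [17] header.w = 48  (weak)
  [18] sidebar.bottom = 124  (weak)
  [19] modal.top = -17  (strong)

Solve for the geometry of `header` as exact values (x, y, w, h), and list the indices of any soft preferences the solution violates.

header = (x=357, y=36, w=48, h=88)
violated soft preferences: 19

1. header.y = 36  [main.top = header.top]
2. header.h = 88  [main.h = header.h]
3. header.x = 357  [header.left = 357]
4. header.w = 48  [header.w = 48]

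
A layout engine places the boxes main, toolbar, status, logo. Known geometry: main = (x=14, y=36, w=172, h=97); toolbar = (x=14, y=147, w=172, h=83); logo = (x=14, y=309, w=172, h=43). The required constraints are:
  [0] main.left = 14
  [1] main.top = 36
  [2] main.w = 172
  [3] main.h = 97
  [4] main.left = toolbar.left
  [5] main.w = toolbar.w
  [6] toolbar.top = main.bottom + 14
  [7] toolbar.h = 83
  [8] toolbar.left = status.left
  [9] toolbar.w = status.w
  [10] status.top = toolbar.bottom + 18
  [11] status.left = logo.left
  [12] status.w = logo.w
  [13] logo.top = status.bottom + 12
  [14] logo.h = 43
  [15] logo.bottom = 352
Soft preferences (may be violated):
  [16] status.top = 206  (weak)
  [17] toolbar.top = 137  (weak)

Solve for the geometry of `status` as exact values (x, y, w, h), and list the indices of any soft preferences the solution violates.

status = (x=14, y=248, w=172, h=49)
violated soft preferences: 16, 17

1. status.x = 14  [toolbar.left = status.left]
2. status.w = 172  [toolbar.w = status.w]
3. status.y = 248  [status.top = toolbar.bottom + 18]
4. status.h = 49  [logo.top = status.bottom + 12]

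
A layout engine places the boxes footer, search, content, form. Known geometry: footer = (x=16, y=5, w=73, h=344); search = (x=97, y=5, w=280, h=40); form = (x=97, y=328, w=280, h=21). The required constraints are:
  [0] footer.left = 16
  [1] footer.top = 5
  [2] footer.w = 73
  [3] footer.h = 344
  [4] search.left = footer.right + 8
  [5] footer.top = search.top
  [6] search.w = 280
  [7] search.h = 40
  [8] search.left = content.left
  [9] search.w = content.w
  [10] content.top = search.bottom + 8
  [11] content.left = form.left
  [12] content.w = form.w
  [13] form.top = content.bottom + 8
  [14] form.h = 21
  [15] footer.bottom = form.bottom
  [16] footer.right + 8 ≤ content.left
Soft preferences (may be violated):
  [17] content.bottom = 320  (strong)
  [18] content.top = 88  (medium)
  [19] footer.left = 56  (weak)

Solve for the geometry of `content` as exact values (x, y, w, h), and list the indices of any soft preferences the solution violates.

content = (x=97, y=53, w=280, h=267)
violated soft preferences: 18, 19

1. content.x = 97  [search.left = content.left]
2. content.w = 280  [search.w = content.w]
3. content.y = 53  [content.top = search.bottom + 8]
4. content.h = 267  [form.top = content.bottom + 8]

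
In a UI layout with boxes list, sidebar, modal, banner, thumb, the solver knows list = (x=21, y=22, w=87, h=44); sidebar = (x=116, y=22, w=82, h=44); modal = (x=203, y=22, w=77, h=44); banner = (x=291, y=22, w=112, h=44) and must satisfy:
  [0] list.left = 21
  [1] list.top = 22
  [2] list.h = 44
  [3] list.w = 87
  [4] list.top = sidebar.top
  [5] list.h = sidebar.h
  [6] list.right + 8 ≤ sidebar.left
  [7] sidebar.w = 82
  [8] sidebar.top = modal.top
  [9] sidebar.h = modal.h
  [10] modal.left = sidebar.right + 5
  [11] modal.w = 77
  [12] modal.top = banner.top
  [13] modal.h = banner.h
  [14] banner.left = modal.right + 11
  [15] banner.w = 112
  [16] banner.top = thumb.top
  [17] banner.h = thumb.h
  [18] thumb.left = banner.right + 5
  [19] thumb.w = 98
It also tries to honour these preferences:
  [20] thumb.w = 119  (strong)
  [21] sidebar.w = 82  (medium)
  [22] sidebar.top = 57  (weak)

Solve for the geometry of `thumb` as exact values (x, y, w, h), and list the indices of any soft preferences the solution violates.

thumb = (x=408, y=22, w=98, h=44)
violated soft preferences: 20, 22

1. thumb.y = 22  [banner.top = thumb.top]
2. thumb.h = 44  [banner.h = thumb.h]
3. thumb.x = 408  [thumb.left = banner.right + 5]
4. thumb.w = 98  [thumb.w = 98]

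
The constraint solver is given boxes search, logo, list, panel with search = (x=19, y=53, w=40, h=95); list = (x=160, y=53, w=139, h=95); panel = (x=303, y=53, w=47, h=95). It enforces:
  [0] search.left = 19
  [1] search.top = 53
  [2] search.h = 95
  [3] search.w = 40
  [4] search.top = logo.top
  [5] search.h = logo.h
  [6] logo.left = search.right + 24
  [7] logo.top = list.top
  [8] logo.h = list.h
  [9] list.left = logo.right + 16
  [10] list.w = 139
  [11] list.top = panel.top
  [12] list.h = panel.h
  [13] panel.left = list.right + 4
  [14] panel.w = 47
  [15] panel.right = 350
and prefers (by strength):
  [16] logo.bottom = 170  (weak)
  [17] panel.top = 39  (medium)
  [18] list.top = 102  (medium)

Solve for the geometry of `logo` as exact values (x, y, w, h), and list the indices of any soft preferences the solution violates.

logo = (x=83, y=53, w=61, h=95)
violated soft preferences: 16, 17, 18

1. logo.y = 53  [search.top = logo.top]
2. logo.h = 95  [search.h = logo.h]
3. logo.x = 83  [logo.left = search.right + 24]
4. logo.w = 61  [list.left = logo.right + 16]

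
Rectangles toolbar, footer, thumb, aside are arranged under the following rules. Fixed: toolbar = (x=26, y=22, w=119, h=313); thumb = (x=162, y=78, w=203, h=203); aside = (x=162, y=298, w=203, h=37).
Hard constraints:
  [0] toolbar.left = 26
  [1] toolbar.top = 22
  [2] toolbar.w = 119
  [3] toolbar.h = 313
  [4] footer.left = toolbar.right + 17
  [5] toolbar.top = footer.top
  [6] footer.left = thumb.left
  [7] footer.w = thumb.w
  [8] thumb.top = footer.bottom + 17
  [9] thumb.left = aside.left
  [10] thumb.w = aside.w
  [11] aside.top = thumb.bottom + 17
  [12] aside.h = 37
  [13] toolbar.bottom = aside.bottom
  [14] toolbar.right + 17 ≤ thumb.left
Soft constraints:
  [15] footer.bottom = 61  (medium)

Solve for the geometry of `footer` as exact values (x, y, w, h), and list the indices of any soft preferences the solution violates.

footer = (x=162, y=22, w=203, h=39)
violated soft preferences: none

1. footer.x = 162  [footer.left = toolbar.right + 17]
2. footer.y = 22  [toolbar.top = footer.top]
3. footer.w = 203  [footer.w = thumb.w]
4. footer.h = 39  [thumb.top = footer.bottom + 17]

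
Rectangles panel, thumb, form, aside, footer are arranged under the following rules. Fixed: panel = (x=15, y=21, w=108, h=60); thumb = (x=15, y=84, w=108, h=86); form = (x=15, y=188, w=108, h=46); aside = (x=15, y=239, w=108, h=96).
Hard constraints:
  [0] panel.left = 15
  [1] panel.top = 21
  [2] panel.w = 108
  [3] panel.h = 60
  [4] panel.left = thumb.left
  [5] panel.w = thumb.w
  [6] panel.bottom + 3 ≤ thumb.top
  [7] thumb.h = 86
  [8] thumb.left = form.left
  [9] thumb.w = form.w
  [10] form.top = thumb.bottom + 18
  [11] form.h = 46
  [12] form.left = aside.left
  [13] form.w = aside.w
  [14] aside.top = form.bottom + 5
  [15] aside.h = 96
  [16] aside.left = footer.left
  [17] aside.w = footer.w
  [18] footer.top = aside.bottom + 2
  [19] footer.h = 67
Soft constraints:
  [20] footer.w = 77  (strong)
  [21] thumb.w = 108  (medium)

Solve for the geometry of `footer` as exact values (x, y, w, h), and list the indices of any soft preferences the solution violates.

1. footer.x = 15  [aside.left = footer.left]
2. footer.w = 108  [aside.w = footer.w]
3. footer.y = 337  [footer.top = aside.bottom + 2]
4. footer.h = 67  [footer.h = 67]

footer = (x=15, y=337, w=108, h=67)
violated soft preferences: 20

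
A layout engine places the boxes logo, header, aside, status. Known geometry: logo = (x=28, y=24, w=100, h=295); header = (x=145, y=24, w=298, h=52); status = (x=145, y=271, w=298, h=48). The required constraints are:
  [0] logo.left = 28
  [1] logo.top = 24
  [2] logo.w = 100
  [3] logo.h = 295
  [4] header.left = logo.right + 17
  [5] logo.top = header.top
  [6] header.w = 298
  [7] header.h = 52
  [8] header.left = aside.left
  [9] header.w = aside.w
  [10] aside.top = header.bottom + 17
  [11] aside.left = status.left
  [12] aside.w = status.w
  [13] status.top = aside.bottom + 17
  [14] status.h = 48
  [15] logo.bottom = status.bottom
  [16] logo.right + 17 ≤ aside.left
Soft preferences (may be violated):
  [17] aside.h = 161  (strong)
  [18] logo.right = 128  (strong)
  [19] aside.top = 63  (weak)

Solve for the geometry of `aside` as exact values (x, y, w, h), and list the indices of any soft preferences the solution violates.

1. aside.x = 145  [header.left = aside.left]
2. aside.w = 298  [header.w = aside.w]
3. aside.y = 93  [aside.top = header.bottom + 17]
4. aside.h = 161  [status.top = aside.bottom + 17]

aside = (x=145, y=93, w=298, h=161)
violated soft preferences: 19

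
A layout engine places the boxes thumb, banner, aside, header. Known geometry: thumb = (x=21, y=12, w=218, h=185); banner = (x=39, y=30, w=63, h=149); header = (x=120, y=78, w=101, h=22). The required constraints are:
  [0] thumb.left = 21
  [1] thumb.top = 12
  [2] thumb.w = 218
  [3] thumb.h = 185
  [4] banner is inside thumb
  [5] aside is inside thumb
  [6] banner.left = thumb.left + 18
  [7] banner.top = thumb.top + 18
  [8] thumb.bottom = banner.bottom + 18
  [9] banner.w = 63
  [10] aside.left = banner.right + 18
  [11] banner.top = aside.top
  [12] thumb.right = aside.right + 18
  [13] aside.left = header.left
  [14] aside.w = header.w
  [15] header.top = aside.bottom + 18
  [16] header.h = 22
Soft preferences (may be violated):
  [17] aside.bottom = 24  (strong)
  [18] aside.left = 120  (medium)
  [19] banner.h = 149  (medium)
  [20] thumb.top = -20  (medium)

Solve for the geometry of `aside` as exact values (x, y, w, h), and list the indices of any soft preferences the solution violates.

aside = (x=120, y=30, w=101, h=30)
violated soft preferences: 17, 20

1. aside.x = 120  [aside.left = banner.right + 18]
2. aside.y = 30  [banner.top = aside.top]
3. aside.w = 101  [thumb.right = aside.right + 18]
4. aside.h = 30  [header.top = aside.bottom + 18]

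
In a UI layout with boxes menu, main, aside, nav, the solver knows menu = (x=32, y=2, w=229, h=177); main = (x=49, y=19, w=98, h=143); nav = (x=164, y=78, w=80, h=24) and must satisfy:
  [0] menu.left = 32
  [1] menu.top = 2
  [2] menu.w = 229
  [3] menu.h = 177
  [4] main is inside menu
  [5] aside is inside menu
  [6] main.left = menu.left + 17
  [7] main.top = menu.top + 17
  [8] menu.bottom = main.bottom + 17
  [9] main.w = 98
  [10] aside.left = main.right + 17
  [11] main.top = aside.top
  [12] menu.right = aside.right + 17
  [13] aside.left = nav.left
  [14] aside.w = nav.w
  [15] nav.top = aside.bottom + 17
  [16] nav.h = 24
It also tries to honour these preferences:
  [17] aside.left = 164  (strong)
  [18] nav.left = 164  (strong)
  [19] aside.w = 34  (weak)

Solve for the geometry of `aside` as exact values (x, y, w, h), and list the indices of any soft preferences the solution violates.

1. aside.x = 164  [aside.left = main.right + 17]
2. aside.y = 19  [main.top = aside.top]
3. aside.w = 80  [menu.right = aside.right + 17]
4. aside.h = 42  [nav.top = aside.bottom + 17]

aside = (x=164, y=19, w=80, h=42)
violated soft preferences: 19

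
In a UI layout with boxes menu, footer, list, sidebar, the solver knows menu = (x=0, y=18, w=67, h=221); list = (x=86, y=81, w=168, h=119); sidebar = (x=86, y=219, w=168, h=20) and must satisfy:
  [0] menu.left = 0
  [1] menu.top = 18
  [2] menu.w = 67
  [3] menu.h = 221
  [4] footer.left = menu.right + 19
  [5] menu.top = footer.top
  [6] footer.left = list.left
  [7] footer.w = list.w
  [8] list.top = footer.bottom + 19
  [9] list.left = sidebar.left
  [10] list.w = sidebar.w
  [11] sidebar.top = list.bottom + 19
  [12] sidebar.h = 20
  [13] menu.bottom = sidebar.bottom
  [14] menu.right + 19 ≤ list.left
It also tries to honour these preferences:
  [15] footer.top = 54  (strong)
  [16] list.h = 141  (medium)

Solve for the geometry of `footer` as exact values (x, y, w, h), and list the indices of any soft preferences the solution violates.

1. footer.x = 86  [footer.left = menu.right + 19]
2. footer.y = 18  [menu.top = footer.top]
3. footer.w = 168  [footer.w = list.w]
4. footer.h = 44  [list.top = footer.bottom + 19]

footer = (x=86, y=18, w=168, h=44)
violated soft preferences: 15, 16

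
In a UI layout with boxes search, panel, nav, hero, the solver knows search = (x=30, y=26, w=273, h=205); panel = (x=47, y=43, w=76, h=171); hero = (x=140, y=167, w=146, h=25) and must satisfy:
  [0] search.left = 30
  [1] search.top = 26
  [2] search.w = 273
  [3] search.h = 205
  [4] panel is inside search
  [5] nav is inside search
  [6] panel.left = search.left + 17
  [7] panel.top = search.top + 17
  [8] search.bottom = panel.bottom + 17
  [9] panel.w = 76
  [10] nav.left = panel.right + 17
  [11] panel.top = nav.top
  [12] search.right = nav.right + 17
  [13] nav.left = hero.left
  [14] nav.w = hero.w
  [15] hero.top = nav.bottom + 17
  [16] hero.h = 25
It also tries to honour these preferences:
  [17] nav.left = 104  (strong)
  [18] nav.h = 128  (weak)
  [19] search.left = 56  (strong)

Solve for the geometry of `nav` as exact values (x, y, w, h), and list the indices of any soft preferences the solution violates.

nav = (x=140, y=43, w=146, h=107)
violated soft preferences: 17, 18, 19

1. nav.x = 140  [nav.left = panel.right + 17]
2. nav.y = 43  [panel.top = nav.top]
3. nav.w = 146  [search.right = nav.right + 17]
4. nav.h = 107  [hero.top = nav.bottom + 17]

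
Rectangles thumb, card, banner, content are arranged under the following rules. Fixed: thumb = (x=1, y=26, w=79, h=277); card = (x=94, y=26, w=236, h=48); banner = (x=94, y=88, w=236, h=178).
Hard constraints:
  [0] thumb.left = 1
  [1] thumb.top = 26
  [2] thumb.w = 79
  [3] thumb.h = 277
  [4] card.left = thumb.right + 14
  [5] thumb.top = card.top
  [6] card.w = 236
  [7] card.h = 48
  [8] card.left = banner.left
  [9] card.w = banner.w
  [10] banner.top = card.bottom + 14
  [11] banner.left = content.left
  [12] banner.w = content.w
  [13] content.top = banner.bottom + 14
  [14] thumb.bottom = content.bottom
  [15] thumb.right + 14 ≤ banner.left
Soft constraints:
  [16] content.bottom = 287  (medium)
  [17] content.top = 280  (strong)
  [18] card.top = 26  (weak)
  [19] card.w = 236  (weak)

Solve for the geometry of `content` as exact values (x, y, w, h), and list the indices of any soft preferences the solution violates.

content = (x=94, y=280, w=236, h=23)
violated soft preferences: 16

1. content.x = 94  [banner.left = content.left]
2. content.w = 236  [banner.w = content.w]
3. content.y = 280  [content.top = banner.bottom + 14]
4. content.h = 23  [thumb.bottom = content.bottom]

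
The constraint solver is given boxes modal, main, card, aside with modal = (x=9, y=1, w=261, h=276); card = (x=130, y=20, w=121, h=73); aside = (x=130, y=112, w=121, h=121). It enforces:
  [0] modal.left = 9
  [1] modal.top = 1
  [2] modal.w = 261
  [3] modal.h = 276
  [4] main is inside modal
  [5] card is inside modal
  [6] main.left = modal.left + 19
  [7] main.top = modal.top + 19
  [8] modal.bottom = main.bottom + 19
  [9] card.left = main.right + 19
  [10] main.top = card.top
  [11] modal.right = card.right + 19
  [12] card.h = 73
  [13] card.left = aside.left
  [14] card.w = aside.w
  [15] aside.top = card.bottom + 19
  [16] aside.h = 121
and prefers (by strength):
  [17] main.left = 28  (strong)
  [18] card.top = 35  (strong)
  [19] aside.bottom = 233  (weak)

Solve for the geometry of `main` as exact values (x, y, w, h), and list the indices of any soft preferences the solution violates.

main = (x=28, y=20, w=83, h=238)
violated soft preferences: 18

1. main.x = 28  [main.left = modal.left + 19]
2. main.y = 20  [main.top = modal.top + 19]
3. main.h = 238  [modal.bottom = main.bottom + 19]
4. main.w = 83  [card.left = main.right + 19]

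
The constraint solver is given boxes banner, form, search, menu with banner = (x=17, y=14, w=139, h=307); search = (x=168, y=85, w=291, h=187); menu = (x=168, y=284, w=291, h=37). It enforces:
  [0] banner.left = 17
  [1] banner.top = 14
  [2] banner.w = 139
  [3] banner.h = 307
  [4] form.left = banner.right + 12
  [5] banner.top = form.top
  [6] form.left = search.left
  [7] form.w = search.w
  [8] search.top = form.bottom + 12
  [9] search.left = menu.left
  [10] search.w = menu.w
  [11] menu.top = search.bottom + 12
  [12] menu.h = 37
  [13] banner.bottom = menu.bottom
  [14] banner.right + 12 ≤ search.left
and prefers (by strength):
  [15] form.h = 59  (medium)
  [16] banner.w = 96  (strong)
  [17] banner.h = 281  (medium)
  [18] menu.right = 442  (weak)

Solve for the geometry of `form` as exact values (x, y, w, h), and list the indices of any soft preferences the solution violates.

1. form.x = 168  [form.left = banner.right + 12]
2. form.y = 14  [banner.top = form.top]
3. form.w = 291  [form.w = search.w]
4. form.h = 59  [search.top = form.bottom + 12]

form = (x=168, y=14, w=291, h=59)
violated soft preferences: 16, 17, 18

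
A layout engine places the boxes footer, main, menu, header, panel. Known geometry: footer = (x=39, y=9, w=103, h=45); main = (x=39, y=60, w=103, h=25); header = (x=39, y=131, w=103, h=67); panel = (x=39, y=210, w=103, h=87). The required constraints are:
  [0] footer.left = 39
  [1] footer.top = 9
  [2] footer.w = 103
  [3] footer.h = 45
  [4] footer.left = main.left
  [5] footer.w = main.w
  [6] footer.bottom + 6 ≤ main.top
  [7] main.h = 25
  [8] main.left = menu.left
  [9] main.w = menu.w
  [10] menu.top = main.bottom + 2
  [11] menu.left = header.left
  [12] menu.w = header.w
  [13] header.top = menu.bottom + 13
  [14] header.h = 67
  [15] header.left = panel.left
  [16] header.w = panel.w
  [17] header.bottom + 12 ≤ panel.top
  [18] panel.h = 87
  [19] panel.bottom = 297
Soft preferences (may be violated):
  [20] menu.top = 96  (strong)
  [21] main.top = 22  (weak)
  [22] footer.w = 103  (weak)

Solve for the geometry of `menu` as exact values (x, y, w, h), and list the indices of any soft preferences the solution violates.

menu = (x=39, y=87, w=103, h=31)
violated soft preferences: 20, 21

1. menu.x = 39  [main.left = menu.left]
2. menu.w = 103  [main.w = menu.w]
3. menu.y = 87  [menu.top = main.bottom + 2]
4. menu.h = 31  [header.top = menu.bottom + 13]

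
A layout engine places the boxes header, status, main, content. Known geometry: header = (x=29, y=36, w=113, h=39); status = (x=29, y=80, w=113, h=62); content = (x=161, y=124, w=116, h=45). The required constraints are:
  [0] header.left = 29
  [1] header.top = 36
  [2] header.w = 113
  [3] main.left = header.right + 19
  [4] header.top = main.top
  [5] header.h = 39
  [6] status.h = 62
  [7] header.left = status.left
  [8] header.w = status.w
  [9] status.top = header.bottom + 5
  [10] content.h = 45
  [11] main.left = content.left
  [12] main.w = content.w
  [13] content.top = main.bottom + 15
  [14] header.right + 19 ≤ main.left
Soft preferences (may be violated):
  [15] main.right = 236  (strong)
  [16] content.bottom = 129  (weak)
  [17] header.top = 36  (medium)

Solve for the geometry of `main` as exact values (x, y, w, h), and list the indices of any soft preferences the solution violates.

main = (x=161, y=36, w=116, h=73)
violated soft preferences: 15, 16

1. main.x = 161  [main.left = header.right + 19]
2. main.y = 36  [header.top = main.top]
3. main.w = 116  [main.w = content.w]
4. main.h = 73  [content.top = main.bottom + 15]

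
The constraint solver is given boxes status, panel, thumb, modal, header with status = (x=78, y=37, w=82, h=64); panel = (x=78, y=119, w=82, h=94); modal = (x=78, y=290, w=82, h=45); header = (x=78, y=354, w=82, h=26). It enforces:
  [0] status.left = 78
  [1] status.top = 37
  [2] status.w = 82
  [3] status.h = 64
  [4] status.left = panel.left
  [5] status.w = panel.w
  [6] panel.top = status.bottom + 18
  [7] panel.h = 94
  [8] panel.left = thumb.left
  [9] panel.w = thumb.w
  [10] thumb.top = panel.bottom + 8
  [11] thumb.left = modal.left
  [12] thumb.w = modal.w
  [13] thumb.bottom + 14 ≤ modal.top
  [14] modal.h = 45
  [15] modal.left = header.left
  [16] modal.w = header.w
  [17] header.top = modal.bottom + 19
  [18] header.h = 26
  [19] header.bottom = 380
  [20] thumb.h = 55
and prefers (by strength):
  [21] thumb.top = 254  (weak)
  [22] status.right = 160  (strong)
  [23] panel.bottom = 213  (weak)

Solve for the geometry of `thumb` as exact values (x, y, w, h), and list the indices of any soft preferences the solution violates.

1. thumb.x = 78  [panel.left = thumb.left]
2. thumb.w = 82  [panel.w = thumb.w]
3. thumb.y = 221  [thumb.top = panel.bottom + 8]
4. thumb.h = 55  [thumb.h = 55]

thumb = (x=78, y=221, w=82, h=55)
violated soft preferences: 21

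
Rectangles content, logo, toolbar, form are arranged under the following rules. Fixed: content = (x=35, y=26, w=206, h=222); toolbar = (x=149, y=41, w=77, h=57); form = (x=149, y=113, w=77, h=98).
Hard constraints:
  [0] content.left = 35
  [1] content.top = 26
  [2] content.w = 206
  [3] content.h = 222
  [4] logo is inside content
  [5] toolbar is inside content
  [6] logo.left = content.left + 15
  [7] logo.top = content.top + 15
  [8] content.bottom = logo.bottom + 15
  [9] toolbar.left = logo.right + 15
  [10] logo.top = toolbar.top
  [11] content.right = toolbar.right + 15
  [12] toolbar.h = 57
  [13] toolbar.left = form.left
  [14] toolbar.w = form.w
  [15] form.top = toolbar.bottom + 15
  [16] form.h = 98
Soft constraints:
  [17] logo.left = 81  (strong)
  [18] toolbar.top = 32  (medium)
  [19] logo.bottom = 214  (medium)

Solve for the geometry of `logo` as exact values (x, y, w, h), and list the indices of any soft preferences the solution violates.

logo = (x=50, y=41, w=84, h=192)
violated soft preferences: 17, 18, 19

1. logo.x = 50  [logo.left = content.left + 15]
2. logo.y = 41  [logo.top = content.top + 15]
3. logo.h = 192  [content.bottom = logo.bottom + 15]
4. logo.w = 84  [toolbar.left = logo.right + 15]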